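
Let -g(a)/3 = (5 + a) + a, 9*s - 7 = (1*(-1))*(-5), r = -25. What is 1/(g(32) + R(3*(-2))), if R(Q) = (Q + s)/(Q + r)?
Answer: -93/19237 ≈ -0.0048344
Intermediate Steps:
s = 4/3 (s = 7/9 + ((1*(-1))*(-5))/9 = 7/9 + (-1*(-5))/9 = 7/9 + (⅑)*5 = 7/9 + 5/9 = 4/3 ≈ 1.3333)
R(Q) = (4/3 + Q)/(-25 + Q) (R(Q) = (Q + 4/3)/(Q - 25) = (4/3 + Q)/(-25 + Q))
g(a) = -15 - 6*a (g(a) = -3*((5 + a) + a) = -3*(5 + 2*a) = -15 - 6*a)
1/(g(32) + R(3*(-2))) = 1/((-15 - 6*32) + (4/3 + 3*(-2))/(-25 + 3*(-2))) = 1/((-15 - 192) + (4/3 - 6)/(-25 - 6)) = 1/(-207 - 14/3/(-31)) = 1/(-207 - 1/31*(-14/3)) = 1/(-207 + 14/93) = 1/(-19237/93) = -93/19237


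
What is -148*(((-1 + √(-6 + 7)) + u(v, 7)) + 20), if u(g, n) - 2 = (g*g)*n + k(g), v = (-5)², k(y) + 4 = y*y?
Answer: -742664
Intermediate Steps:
k(y) = -4 + y² (k(y) = -4 + y*y = -4 + y²)
v = 25
u(g, n) = -2 + g² + n*g² (u(g, n) = 2 + ((g*g)*n + (-4 + g²)) = 2 + (g²*n + (-4 + g²)) = 2 + (n*g² + (-4 + g²)) = 2 + (-4 + g² + n*g²) = -2 + g² + n*g²)
-148*(((-1 + √(-6 + 7)) + u(v, 7)) + 20) = -148*(((-1 + √(-6 + 7)) + (-2 + 25² + 7*25²)) + 20) = -148*(((-1 + √1) + (-2 + 625 + 7*625)) + 20) = -148*(((-1 + 1) + (-2 + 625 + 4375)) + 20) = -148*((0 + 4998) + 20) = -148*(4998 + 20) = -148*5018 = -742664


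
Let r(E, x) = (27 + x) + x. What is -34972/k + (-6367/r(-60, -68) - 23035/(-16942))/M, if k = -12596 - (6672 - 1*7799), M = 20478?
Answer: 147086291289861/48190536059044 ≈ 3.0522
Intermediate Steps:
r(E, x) = 27 + 2*x
k = -11469 (k = -12596 - (6672 - 7799) = -12596 - 1*(-1127) = -12596 + 1127 = -11469)
-34972/k + (-6367/r(-60, -68) - 23035/(-16942))/M = -34972/(-11469) + (-6367/(27 + 2*(-68)) - 23035/(-16942))/20478 = -34972*(-1/11469) + (-6367/(27 - 136) - 23035*(-1/16942))*(1/20478) = 34972/11469 + (-6367/(-109) + 23035/16942)*(1/20478) = 34972/11469 + (-6367*(-1/109) + 23035/16942)*(1/20478) = 34972/11469 + (6367/109 + 23035/16942)*(1/20478) = 34972/11469 + (110380529/1846678)*(1/20478) = 34972/11469 + 110380529/37816272084 = 147086291289861/48190536059044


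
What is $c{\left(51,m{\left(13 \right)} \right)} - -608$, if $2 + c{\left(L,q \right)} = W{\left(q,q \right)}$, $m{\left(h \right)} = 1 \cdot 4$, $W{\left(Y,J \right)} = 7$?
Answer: $613$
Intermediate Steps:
$m{\left(h \right)} = 4$
$c{\left(L,q \right)} = 5$ ($c{\left(L,q \right)} = -2 + 7 = 5$)
$c{\left(51,m{\left(13 \right)} \right)} - -608 = 5 - -608 = 5 + 608 = 613$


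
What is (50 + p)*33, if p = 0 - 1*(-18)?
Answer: 2244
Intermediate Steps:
p = 18 (p = 0 + 18 = 18)
(50 + p)*33 = (50 + 18)*33 = 68*33 = 2244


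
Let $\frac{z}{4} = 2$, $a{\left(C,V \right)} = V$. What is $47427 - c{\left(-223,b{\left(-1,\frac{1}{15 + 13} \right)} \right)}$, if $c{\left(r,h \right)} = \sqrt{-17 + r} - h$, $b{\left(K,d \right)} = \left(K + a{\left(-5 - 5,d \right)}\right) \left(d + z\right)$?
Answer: $\frac{37176693}{784} - 4 i \sqrt{15} \approx 47419.0 - 15.492 i$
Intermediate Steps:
$z = 8$ ($z = 4 \cdot 2 = 8$)
$b{\left(K,d \right)} = \left(8 + d\right) \left(K + d\right)$ ($b{\left(K,d \right)} = \left(K + d\right) \left(d + 8\right) = \left(K + d\right) \left(8 + d\right) = \left(8 + d\right) \left(K + d\right)$)
$47427 - c{\left(-223,b{\left(-1,\frac{1}{15 + 13} \right)} \right)} = 47427 - \left(\sqrt{-17 - 223} - \left(\left(\frac{1}{15 + 13}\right)^{2} + 8 \left(-1\right) + \frac{8}{15 + 13} - \frac{1}{15 + 13}\right)\right) = 47427 - \left(\sqrt{-240} - \left(\left(\frac{1}{28}\right)^{2} - 8 + \frac{8}{28} - \frac{1}{28}\right)\right) = 47427 - \left(4 i \sqrt{15} - \left(\left(\frac{1}{28}\right)^{2} - 8 + 8 \cdot \frac{1}{28} - \frac{1}{28}\right)\right) = 47427 - \left(4 i \sqrt{15} - \left(\frac{1}{784} - 8 + \frac{2}{7} - \frac{1}{28}\right)\right) = 47427 - \left(4 i \sqrt{15} - - \frac{6075}{784}\right) = 47427 - \left(4 i \sqrt{15} + \frac{6075}{784}\right) = 47427 - \left(\frac{6075}{784} + 4 i \sqrt{15}\right) = \frac{37176693}{784} - 4 i \sqrt{15}$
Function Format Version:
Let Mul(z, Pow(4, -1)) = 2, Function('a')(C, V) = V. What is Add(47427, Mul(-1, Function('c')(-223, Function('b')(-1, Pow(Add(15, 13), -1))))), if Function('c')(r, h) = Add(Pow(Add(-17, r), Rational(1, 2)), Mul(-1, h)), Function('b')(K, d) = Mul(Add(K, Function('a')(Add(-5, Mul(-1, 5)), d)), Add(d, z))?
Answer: Add(Rational(37176693, 784), Mul(-4, I, Pow(15, Rational(1, 2)))) ≈ Add(47419., Mul(-15.492, I))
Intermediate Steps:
z = 8 (z = Mul(4, 2) = 8)
Function('b')(K, d) = Mul(Add(8, d), Add(K, d)) (Function('b')(K, d) = Mul(Add(K, d), Add(d, 8)) = Mul(Add(K, d), Add(8, d)) = Mul(Add(8, d), Add(K, d)))
Add(47427, Mul(-1, Function('c')(-223, Function('b')(-1, Pow(Add(15, 13), -1))))) = Add(47427, Mul(-1, Add(Pow(Add(-17, -223), Rational(1, 2)), Mul(-1, Add(Pow(Pow(Add(15, 13), -1), 2), Mul(8, -1), Mul(8, Pow(Add(15, 13), -1)), Mul(-1, Pow(Add(15, 13), -1))))))) = Add(47427, Mul(-1, Add(Pow(-240, Rational(1, 2)), Mul(-1, Add(Pow(Pow(28, -1), 2), -8, Mul(8, Pow(28, -1)), Mul(-1, Pow(28, -1))))))) = Add(47427, Mul(-1, Add(Mul(4, I, Pow(15, Rational(1, 2))), Mul(-1, Add(Pow(Rational(1, 28), 2), -8, Mul(8, Rational(1, 28)), Mul(-1, Rational(1, 28))))))) = Add(47427, Mul(-1, Add(Mul(4, I, Pow(15, Rational(1, 2))), Mul(-1, Add(Rational(1, 784), -8, Rational(2, 7), Rational(-1, 28)))))) = Add(47427, Mul(-1, Add(Mul(4, I, Pow(15, Rational(1, 2))), Mul(-1, Rational(-6075, 784))))) = Add(47427, Mul(-1, Add(Mul(4, I, Pow(15, Rational(1, 2))), Rational(6075, 784)))) = Add(47427, Mul(-1, Add(Rational(6075, 784), Mul(4, I, Pow(15, Rational(1, 2)))))) = Add(47427, Add(Rational(-6075, 784), Mul(-4, I, Pow(15, Rational(1, 2))))) = Add(Rational(37176693, 784), Mul(-4, I, Pow(15, Rational(1, 2))))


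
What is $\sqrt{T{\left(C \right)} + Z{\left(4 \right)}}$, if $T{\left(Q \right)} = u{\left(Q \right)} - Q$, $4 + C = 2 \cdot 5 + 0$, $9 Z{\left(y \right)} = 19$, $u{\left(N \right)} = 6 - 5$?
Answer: $\frac{i \sqrt{26}}{3} \approx 1.6997 i$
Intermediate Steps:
$u{\left(N \right)} = 1$ ($u{\left(N \right)} = 6 - 5 = 1$)
$Z{\left(y \right)} = \frac{19}{9}$ ($Z{\left(y \right)} = \frac{1}{9} \cdot 19 = \frac{19}{9}$)
$C = 6$ ($C = -4 + \left(2 \cdot 5 + 0\right) = -4 + \left(10 + 0\right) = -4 + 10 = 6$)
$T{\left(Q \right)} = 1 - Q$
$\sqrt{T{\left(C \right)} + Z{\left(4 \right)}} = \sqrt{\left(1 - 6\right) + \frac{19}{9}} = \sqrt{-5 + \frac{19}{9}} = \sqrt{- \frac{26}{9}} = \frac{i \sqrt{26}}{3}$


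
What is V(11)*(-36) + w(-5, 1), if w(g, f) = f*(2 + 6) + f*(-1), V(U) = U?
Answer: -389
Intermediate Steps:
w(g, f) = 7*f (w(g, f) = f*8 - f = 8*f - f = 7*f)
V(11)*(-36) + w(-5, 1) = 11*(-36) + 7*1 = -396 + 7 = -389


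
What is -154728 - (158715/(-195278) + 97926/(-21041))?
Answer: -635730813698001/4108844398 ≈ -1.5472e+5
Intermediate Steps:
-154728 - (158715/(-195278) + 97926/(-21041)) = -154728 - (158715*(-1/195278) + 97926*(-1/21041)) = -154728 - (-158715/195278 - 97926/21041) = -154728 - 1*(-22462315743/4108844398) = -154728 + 22462315743/4108844398 = -635730813698001/4108844398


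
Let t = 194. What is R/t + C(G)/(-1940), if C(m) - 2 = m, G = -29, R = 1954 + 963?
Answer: 301/20 ≈ 15.050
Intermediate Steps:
R = 2917
C(m) = 2 + m
R/t + C(G)/(-1940) = 2917/194 + (2 - 29)/(-1940) = 2917*(1/194) - 27*(-1/1940) = 2917/194 + 27/1940 = 301/20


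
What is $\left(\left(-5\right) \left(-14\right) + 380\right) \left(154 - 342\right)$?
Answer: $-84600$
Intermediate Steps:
$\left(\left(-5\right) \left(-14\right) + 380\right) \left(154 - 342\right) = \left(70 + 380\right) \left(-188\right) = 450 \left(-188\right) = -84600$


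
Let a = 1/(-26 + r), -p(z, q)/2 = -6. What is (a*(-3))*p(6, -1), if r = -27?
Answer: 36/53 ≈ 0.67924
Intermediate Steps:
p(z, q) = 12 (p(z, q) = -2*(-6) = 12)
a = -1/53 (a = 1/(-26 - 27) = 1/(-53) = -1/53 ≈ -0.018868)
(a*(-3))*p(6, -1) = -1/53*(-3)*12 = (3/53)*12 = 36/53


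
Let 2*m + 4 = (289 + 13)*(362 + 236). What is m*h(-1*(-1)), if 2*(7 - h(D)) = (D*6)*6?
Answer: -993256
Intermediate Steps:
h(D) = 7 - 18*D (h(D) = 7 - D*6*6/2 = 7 - 6*D*6/2 = 7 - 18*D)
m = 90296 (m = -2 + ((289 + 13)*(362 + 236))/2 = -2 + (302*598)/2 = -2 + (½)*180596 = -2 + 90298 = 90296)
m*h(-1*(-1)) = 90296*(7 - (-18)*(-1)) = 90296*(7 - 18*1) = 90296*(7 - 18) = 90296*(-11) = -993256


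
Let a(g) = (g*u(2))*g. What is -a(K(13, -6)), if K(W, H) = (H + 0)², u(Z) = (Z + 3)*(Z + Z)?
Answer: -25920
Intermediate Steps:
u(Z) = 2*Z*(3 + Z) (u(Z) = (3 + Z)*(2*Z) = 2*Z*(3 + Z))
K(W, H) = H²
a(g) = 20*g² (a(g) = (g*(2*2*(3 + 2)))*g = (g*(2*2*5))*g = (g*20)*g = (20*g)*g = 20*g²)
-a(K(13, -6)) = -20*((-6)²)² = -20*36² = -20*1296 = -1*25920 = -25920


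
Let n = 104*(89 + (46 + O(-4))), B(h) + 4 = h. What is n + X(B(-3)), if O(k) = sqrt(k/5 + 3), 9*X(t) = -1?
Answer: 126359/9 + 104*sqrt(55)/5 ≈ 14194.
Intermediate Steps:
B(h) = -4 + h
X(t) = -1/9 (X(t) = (1/9)*(-1) = -1/9)
O(k) = sqrt(3 + k/5) (O(k) = sqrt(k*(1/5) + 3) = sqrt(k/5 + 3) = sqrt(3 + k/5))
n = 14040 + 104*sqrt(55)/5 (n = 104*(89 + (46 + sqrt(75 + 5*(-4))/5)) = 104*(89 + (46 + sqrt(75 - 20)/5)) = 104*(89 + (46 + sqrt(55)/5)) = 104*(135 + sqrt(55)/5) = 14040 + 104*sqrt(55)/5 ≈ 14194.)
n + X(B(-3)) = (14040 + 104*sqrt(55)/5) - 1/9 = 126359/9 + 104*sqrt(55)/5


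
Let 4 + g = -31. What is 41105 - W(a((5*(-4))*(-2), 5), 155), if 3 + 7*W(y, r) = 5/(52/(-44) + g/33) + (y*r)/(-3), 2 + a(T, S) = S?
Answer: 21304247/518 ≈ 41128.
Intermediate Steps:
g = -35 (g = -4 - 31 = -35)
a(T, S) = -2 + S
W(y, r) = -387/518 - r*y/21 (W(y, r) = -3/7 + (5/(52/(-44) - 35/33) + (y*r)/(-3))/7 = -3/7 + (5/(52*(-1/44) - 35*1/33) + (r*y)*(-⅓))/7 = -3/7 + (5/(-13/11 - 35/33) - r*y/3)/7 = -3/7 + (5/(-74/33) - r*y/3)/7 = -3/7 + (5*(-33/74) - r*y/3)/7 = -3/7 + (-165/74 - r*y/3)/7 = -3/7 + (-165/518 - r*y/21) = -387/518 - r*y/21)
41105 - W(a((5*(-4))*(-2), 5), 155) = 41105 - (-387/518 - 1/21*155*(-2 + 5)) = 41105 - (-387/518 - 1/21*155*3) = 41105 - (-387/518 - 155/7) = 41105 - 1*(-11857/518) = 41105 + 11857/518 = 21304247/518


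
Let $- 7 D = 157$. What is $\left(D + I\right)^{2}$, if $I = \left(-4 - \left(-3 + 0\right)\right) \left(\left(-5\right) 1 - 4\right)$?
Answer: $\frac{8836}{49} \approx 180.33$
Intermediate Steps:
$D = - \frac{157}{7}$ ($D = \left(- \frac{1}{7}\right) 157 = - \frac{157}{7} \approx -22.429$)
$I = 9$ ($I = \left(-4 - -3\right) \left(-5 - 4\right) = \left(-4 + 3\right) \left(-9\right) = \left(-1\right) \left(-9\right) = 9$)
$\left(D + I\right)^{2} = \left(- \frac{157}{7} + 9\right)^{2} = \left(- \frac{94}{7}\right)^{2} = \frac{8836}{49}$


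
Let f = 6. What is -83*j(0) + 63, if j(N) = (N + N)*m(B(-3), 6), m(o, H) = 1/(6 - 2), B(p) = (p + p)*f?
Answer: 63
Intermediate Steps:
B(p) = 12*p (B(p) = (p + p)*6 = (2*p)*6 = 12*p)
m(o, H) = 1/4
j(N) = N/2 (j(N) = (N + N)*(1/4) = (2*N)*(1/4) = N/2)
-83*j(0) + 63 = -83*0/2 + 63 = -83*0 + 63 = 0 + 63 = 63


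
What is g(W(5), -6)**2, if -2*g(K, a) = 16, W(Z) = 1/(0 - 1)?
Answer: 64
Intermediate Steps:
W(Z) = -1 (W(Z) = 1/(-1) = -1)
g(K, a) = -8 (g(K, a) = -1/2*16 = -8)
g(W(5), -6)**2 = (-8)**2 = 64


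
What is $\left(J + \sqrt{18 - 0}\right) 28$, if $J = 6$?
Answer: $168 + 84 \sqrt{2} \approx 286.79$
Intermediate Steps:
$\left(J + \sqrt{18 - 0}\right) 28 = \left(6 + \sqrt{18 - 0}\right) 28 = \left(6 + \sqrt{18 + 0}\right) 28 = \left(6 + \sqrt{18}\right) 28 = \left(6 + 3 \sqrt{2}\right) 28 = 168 + 84 \sqrt{2}$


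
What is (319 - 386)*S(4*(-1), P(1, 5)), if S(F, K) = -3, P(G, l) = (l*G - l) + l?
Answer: 201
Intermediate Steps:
P(G, l) = G*l (P(G, l) = (G*l - l) + l = (-l + G*l) + l = G*l)
(319 - 386)*S(4*(-1), P(1, 5)) = (319 - 386)*(-3) = -67*(-3) = 201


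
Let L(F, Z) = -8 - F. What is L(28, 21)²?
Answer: 1296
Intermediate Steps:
L(28, 21)² = (-8 - 1*28)² = (-8 - 28)² = (-36)² = 1296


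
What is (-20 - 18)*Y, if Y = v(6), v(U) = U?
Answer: -228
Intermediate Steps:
Y = 6
(-20 - 18)*Y = (-20 - 18)*6 = -38*6 = -228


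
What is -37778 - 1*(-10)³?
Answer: -36778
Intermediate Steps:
-37778 - 1*(-10)³ = -37778 - 1*(-1000) = -37778 + 1000 = -36778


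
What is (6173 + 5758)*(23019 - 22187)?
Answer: 9926592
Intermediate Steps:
(6173 + 5758)*(23019 - 22187) = 11931*832 = 9926592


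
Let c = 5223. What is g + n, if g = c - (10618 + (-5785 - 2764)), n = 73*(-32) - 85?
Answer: 733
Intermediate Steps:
n = -2421 (n = -2336 - 85 = -2421)
g = 3154 (g = 5223 - (10618 + (-5785 - 2764)) = 5223 - (10618 - 8549) = 5223 - 1*2069 = 5223 - 2069 = 3154)
g + n = 3154 - 2421 = 733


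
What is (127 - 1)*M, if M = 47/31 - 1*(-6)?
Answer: 29358/31 ≈ 947.03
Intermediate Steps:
M = 233/31 (M = 47*(1/31) + 6 = 47/31 + 6 = 233/31 ≈ 7.5161)
(127 - 1)*M = (127 - 1)*(233/31) = 126*(233/31) = 29358/31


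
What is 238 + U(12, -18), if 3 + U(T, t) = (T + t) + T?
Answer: 241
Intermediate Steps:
U(T, t) = -3 + t + 2*T (U(T, t) = -3 + ((T + t) + T) = -3 + (t + 2*T) = -3 + t + 2*T)
238 + U(12, -18) = 238 + (-3 - 18 + 2*12) = 238 + (-3 - 18 + 24) = 238 + 3 = 241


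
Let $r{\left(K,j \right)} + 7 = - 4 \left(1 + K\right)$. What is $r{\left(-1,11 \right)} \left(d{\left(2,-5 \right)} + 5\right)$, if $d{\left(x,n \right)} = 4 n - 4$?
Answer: $133$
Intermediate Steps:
$r{\left(K,j \right)} = -11 - 4 K$ ($r{\left(K,j \right)} = -7 - 4 \left(1 + K\right) = -7 - \left(4 + 4 K\right) = -11 - 4 K$)
$d{\left(x,n \right)} = -4 + 4 n$
$r{\left(-1,11 \right)} \left(d{\left(2,-5 \right)} + 5\right) = \left(-11 - -4\right) \left(\left(-4 + 4 \left(-5\right)\right) + 5\right) = \left(-11 + 4\right) \left(\left(-4 - 20\right) + 5\right) = - 7 \left(-24 + 5\right) = \left(-7\right) \left(-19\right) = 133$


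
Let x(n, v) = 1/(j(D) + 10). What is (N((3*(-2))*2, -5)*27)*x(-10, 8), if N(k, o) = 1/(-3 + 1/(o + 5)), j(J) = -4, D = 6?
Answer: 0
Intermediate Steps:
N(k, o) = 1/(-3 + 1/(5 + o))
x(n, v) = 1/6 (x(n, v) = 1/(-4 + 10) = 1/6)
(N((3*(-2))*2, -5)*27)*x(-10, 8) = (((-5 - 1*(-5))/(14 + 3*(-5)))*27)*(1/6) = (((-5 + 5)/(14 - 15))*27)*(1/6) = ((0/(-1))*27)*(1/6) = (-1*0*27)*(1/6) = (0*27)*(1/6) = 0*(1/6) = 0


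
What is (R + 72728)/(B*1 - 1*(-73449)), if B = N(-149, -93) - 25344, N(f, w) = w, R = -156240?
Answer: -20878/12003 ≈ -1.7394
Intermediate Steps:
B = -25437 (B = -93 - 25344 = -25437)
(R + 72728)/(B*1 - 1*(-73449)) = (-156240 + 72728)/(-25437*1 - 1*(-73449)) = -83512/(-25437 + 73449) = -83512/48012 = -83512*1/48012 = -20878/12003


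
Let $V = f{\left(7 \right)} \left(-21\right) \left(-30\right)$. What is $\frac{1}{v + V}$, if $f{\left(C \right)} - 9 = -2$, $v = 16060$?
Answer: $\frac{1}{20470} \approx 4.8852 \cdot 10^{-5}$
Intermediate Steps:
$f{\left(C \right)} = 7$ ($f{\left(C \right)} = 9 - 2 = 7$)
$V = 4410$ ($V = 7 \left(-21\right) \left(-30\right) = \left(-147\right) \left(-30\right) = 4410$)
$\frac{1}{v + V} = \frac{1}{16060 + 4410} = \frac{1}{20470}$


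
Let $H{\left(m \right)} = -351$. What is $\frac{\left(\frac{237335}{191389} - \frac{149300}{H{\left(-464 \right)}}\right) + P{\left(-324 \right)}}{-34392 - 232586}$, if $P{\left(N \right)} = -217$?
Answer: $- \frac{7040078161}{8967462503571} \approx -0.00078507$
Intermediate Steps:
$\frac{\left(\frac{237335}{191389} - \frac{149300}{H{\left(-464 \right)}}\right) + P{\left(-324 \right)}}{-34392 - 232586} = \frac{\left(\frac{237335}{191389} - \frac{149300}{-351}\right) - 217}{-34392 - 232586} = \frac{\left(237335 \cdot \frac{1}{191389} - - \frac{149300}{351}\right) - 217}{-266978} = \left(\left(\frac{237335}{191389} + \frac{149300}{351}\right) - 217\right) \left(- \frac{1}{266978}\right) = \left(\frac{28657682285}{67177539} - 217\right) \left(- \frac{1}{266978}\right) = \frac{14080156322}{67177539} \left(- \frac{1}{266978}\right) = - \frac{7040078161}{8967462503571}$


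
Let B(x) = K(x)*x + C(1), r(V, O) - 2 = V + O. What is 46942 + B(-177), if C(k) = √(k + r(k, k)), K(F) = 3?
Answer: 46411 + √5 ≈ 46413.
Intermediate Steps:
r(V, O) = 2 + O + V (r(V, O) = 2 + (V + O) = 2 + (O + V) = 2 + O + V)
C(k) = √(2 + 3*k) (C(k) = √(k + (2 + k + k)) = √(k + (2 + 2*k)) = √(2 + 3*k))
B(x) = √5 + 3*x (B(x) = 3*x + √(2 + 3*1) = 3*x + √(2 + 3) = 3*x + √5 = √5 + 3*x)
46942 + B(-177) = 46942 + (√5 + 3*(-177)) = 46942 + (√5 - 531) = 46942 + (-531 + √5) = 46411 + √5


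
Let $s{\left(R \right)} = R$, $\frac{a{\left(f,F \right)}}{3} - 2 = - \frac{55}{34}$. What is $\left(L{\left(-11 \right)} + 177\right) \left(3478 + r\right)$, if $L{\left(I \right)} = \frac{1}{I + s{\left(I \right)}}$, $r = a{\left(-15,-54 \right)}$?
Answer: $\frac{27088639}{44} \approx 6.1565 \cdot 10^{5}$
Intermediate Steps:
$a{\left(f,F \right)} = \frac{39}{34}$ ($a{\left(f,F \right)} = 6 + 3 \left(- \frac{55}{34}\right) = 6 - \frac{165}{34} = \frac{39}{34}$)
$r = \frac{39}{34} \approx 1.1471$
$L{\left(I \right)} = \frac{1}{2 I}$ ($L{\left(I \right)} = \frac{1}{I + I} = \frac{1}{2 I}$)
$\left(L{\left(-11 \right)} + 177\right) \left(3478 + r\right) = \left(\frac{1}{2 \left(-11\right)} + 177\right) \left(3478 + \frac{39}{34}\right) = \left(\frac{1}{2} \left(- \frac{1}{11}\right) + 177\right) \frac{118291}{34} = \left(- \frac{1}{22} + 177\right) \frac{118291}{34} = \frac{3893}{22} \cdot \frac{118291}{34} = \frac{27088639}{44}$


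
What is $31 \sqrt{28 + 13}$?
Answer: $31 \sqrt{41} \approx 198.5$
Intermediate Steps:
$31 \sqrt{28 + 13} = 31 \sqrt{41}$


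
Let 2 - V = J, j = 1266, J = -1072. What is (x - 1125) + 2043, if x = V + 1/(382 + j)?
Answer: 3282817/1648 ≈ 1992.0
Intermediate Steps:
V = 1074 (V = 2 - 1*(-1072) = 2 + 1072 = 1074)
x = 1769953/1648 (x = 1074 + 1/(382 + 1266) = 1074 + 1/1648 = 1769953/1648 ≈ 1074.0)
(x - 1125) + 2043 = (1769953/1648 - 1125) + 2043 = -84047/1648 + 2043 = 3282817/1648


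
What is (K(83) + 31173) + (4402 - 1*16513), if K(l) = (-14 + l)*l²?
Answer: 494403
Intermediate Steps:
K(l) = l²*(-14 + l)
(K(83) + 31173) + (4402 - 1*16513) = (83²*(-14 + 83) + 31173) + (4402 - 1*16513) = (6889*69 + 31173) + (4402 - 16513) = (475341 + 31173) - 12111 = 506514 - 12111 = 494403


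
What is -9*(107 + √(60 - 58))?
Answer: -963 - 9*√2 ≈ -975.73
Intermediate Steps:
-9*(107 + √(60 - 58)) = -9*(107 + √2) = -963 - 9*√2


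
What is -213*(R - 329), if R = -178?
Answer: 107991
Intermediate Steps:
-213*(R - 329) = -213*(-178 - 329) = -213*(-507) = 107991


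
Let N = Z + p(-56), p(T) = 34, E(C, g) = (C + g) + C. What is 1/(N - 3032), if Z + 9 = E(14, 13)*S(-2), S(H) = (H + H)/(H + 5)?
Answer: -3/9185 ≈ -0.00032662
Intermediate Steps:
E(C, g) = g + 2*C
S(H) = 2*H/(5 + H) (S(H) = (2*H)/(5 + H) = 2*H/(5 + H))
Z = -191/3 (Z = -9 + (13 + 2*14)*(2*(-2)/(5 - 2)) = -9 + (13 + 28)*(2*(-2)/3) = -9 + 41*(2*(-2)*(⅓)) = -9 + 41*(-4/3) = -9 - 164/3 = -191/3 ≈ -63.667)
N = -89/3 (N = -191/3 + 34 = -89/3 ≈ -29.667)
1/(N - 3032) = 1/(-89/3 - 3032) = 1/(-9185/3) = -3/9185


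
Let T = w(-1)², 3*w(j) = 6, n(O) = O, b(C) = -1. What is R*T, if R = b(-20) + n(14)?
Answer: 52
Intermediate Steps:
w(j) = 2 (w(j) = (⅓)*6 = 2)
R = 13 (R = -1 + 14 = 13)
T = 4 (T = 2² = 4)
R*T = 13*4 = 52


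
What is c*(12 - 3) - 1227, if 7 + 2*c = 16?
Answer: -2373/2 ≈ -1186.5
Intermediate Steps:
c = 9/2 (c = -7/2 + (1/2)*16 = -7/2 + 8 = 9/2 ≈ 4.5000)
c*(12 - 3) - 1227 = 9*(12 - 3)/2 - 1227 = (9/2)*9 - 1227 = 81/2 - 1227 = -2373/2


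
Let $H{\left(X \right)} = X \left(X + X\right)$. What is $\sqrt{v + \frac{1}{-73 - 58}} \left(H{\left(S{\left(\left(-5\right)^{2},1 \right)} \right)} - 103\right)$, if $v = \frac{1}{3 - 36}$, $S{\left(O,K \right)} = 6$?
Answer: $- \frac{62 i \sqrt{177243}}{4323} \approx - 6.038 i$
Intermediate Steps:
$H{\left(X \right)} = 2 X^{2}$ ($H{\left(X \right)} = X 2 X = 2 X^{2}$)
$v = - \frac{1}{33}$ ($v = \frac{1}{-33} = - \frac{1}{33} \approx -0.030303$)
$\sqrt{v + \frac{1}{-73 - 58}} \left(H{\left(S{\left(\left(-5\right)^{2},1 \right)} \right)} - 103\right) = \sqrt{- \frac{1}{33} + \frac{1}{-73 - 58}} \left(2 \cdot 6^{2} - 103\right) = \sqrt{- \frac{1}{33} + \frac{1}{-131}} \left(2 \cdot 36 - 103\right) = \sqrt{- \frac{1}{33} - \frac{1}{131}} \left(72 - 103\right) = \sqrt{- \frac{164}{4323}} \left(-31\right) = \frac{2 i \sqrt{177243}}{4323} \left(-31\right) = - \frac{62 i \sqrt{177243}}{4323}$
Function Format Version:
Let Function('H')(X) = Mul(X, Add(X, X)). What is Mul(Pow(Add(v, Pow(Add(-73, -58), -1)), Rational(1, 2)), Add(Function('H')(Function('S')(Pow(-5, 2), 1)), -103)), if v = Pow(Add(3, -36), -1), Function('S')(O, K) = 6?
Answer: Mul(Rational(-62, 4323), I, Pow(177243, Rational(1, 2))) ≈ Mul(-6.0380, I)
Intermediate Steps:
Function('H')(X) = Mul(2, Pow(X, 2)) (Function('H')(X) = Mul(X, Mul(2, X)) = Mul(2, Pow(X, 2)))
v = Rational(-1, 33) (v = Pow(-33, -1) = Rational(-1, 33) ≈ -0.030303)
Mul(Pow(Add(v, Pow(Add(-73, -58), -1)), Rational(1, 2)), Add(Function('H')(Function('S')(Pow(-5, 2), 1)), -103)) = Mul(Pow(Add(Rational(-1, 33), Pow(Add(-73, -58), -1)), Rational(1, 2)), Add(Mul(2, Pow(6, 2)), -103)) = Mul(Pow(Add(Rational(-1, 33), Pow(-131, -1)), Rational(1, 2)), Add(Mul(2, 36), -103)) = Mul(Pow(Add(Rational(-1, 33), Rational(-1, 131)), Rational(1, 2)), Add(72, -103)) = Mul(Pow(Rational(-164, 4323), Rational(1, 2)), -31) = Mul(Mul(Rational(2, 4323), I, Pow(177243, Rational(1, 2))), -31) = Mul(Rational(-62, 4323), I, Pow(177243, Rational(1, 2)))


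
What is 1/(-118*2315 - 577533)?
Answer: -1/850703 ≈ -1.1755e-6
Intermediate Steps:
1/(-118*2315 - 577533) = 1/(-273170 - 577533) = 1/(-850703) = -1/850703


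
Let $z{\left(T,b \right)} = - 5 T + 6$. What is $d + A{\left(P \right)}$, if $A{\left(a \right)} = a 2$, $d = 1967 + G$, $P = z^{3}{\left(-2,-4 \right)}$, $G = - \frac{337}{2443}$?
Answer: $\frac{24818100}{2443} \approx 10159.0$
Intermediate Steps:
$z{\left(T,b \right)} = 6 - 5 T$
$G = - \frac{337}{2443}$ ($G = \left(-337\right) \frac{1}{2443} = - \frac{337}{2443} \approx -0.13795$)
$P = 4096$ ($P = \left(6 - -10\right)^{3} = \left(6 + 10\right)^{3} = 16^{3} = 4096$)
$d = \frac{4805044}{2443}$ ($d = 1967 - \frac{337}{2443} = \frac{4805044}{2443} \approx 1966.9$)
$A{\left(a \right)} = 2 a$
$d + A{\left(P \right)} = \frac{4805044}{2443} + 2 \cdot 4096 = \frac{4805044}{2443} + 8192 = \frac{24818100}{2443}$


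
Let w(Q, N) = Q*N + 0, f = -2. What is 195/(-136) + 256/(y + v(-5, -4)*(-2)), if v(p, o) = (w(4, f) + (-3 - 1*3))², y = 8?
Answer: -857/408 ≈ -2.1005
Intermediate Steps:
w(Q, N) = N*Q (w(Q, N) = N*Q + 0 = N*Q)
v(p, o) = 196 (v(p, o) = (-2*4 + (-3 - 1*3))² = (-8 + (-3 - 3))² = (-8 - 6)² = (-14)² = 196)
195/(-136) + 256/(y + v(-5, -4)*(-2)) = 195/(-136) + 256/(8 + 196*(-2)) = 195*(-1/136) + 256/(8 - 392) = -195/136 + 256/(-384) = -195/136 + 256*(-1/384) = -195/136 - ⅔ = -857/408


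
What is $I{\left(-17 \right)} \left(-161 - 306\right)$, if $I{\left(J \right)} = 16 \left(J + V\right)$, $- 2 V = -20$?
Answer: $52304$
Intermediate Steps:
$V = 10$ ($V = \left(- \frac{1}{2}\right) \left(-20\right) = 10$)
$I{\left(J \right)} = 160 + 16 J$ ($I{\left(J \right)} = 16 \left(J + 10\right) = 16 \left(10 + J\right) = 160 + 16 J$)
$I{\left(-17 \right)} \left(-161 - 306\right) = \left(160 + 16 \left(-17\right)\right) \left(-161 - 306\right) = \left(160 - 272\right) \left(-467\right) = \left(-112\right) \left(-467\right) = 52304$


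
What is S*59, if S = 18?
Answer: 1062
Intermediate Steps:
S*59 = 18*59 = 1062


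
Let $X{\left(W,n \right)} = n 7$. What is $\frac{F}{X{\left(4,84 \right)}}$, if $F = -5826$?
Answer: $- \frac{971}{98} \approx -9.9082$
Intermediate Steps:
$X{\left(W,n \right)} = 7 n$
$\frac{F}{X{\left(4,84 \right)}} = - \frac{5826}{7 \cdot 84} = - \frac{5826}{588} = \left(-5826\right) \frac{1}{588} = - \frac{971}{98}$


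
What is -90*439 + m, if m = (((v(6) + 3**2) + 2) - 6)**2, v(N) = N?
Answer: -39389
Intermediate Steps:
m = 121 (m = (((6 + 3**2) + 2) - 6)**2 = (((6 + 9) + 2) - 6)**2 = ((15 + 2) - 6)**2 = (17 - 6)**2 = 11**2 = 121)
-90*439 + m = -90*439 + 121 = -39510 + 121 = -39389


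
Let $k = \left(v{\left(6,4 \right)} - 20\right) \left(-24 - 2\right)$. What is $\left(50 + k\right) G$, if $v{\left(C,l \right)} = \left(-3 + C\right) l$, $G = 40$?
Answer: $10320$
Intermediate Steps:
$v{\left(C,l \right)} = l \left(-3 + C\right)$
$k = 208$ ($k = \left(4 \left(-3 + 6\right) - 20\right) \left(-24 - 2\right) = \left(4 \cdot 3 - 20\right) \left(-26\right) = \left(12 - 20\right) \left(-26\right) = \left(-8\right) \left(-26\right) = 208$)
$\left(50 + k\right) G = \left(50 + 208\right) 40 = 258 \cdot 40 = 10320$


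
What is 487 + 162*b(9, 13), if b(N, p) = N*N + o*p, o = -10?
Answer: -7451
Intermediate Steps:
b(N, p) = N² - 10*p (b(N, p) = N*N - 10*p = N² - 10*p)
487 + 162*b(9, 13) = 487 + 162*(9² - 10*13) = 487 + 162*(81 - 130) = 487 + 162*(-49) = 487 - 7938 = -7451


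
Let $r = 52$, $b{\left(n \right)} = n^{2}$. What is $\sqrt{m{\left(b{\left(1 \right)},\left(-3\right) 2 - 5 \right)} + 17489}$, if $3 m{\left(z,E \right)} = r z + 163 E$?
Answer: $\frac{\sqrt{152178}}{3} \approx 130.03$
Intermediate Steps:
$m{\left(z,E \right)} = \frac{52 z}{3} + \frac{163 E}{3}$ ($m{\left(z,E \right)} = \frac{52 z + 163 E}{3} = \frac{52 z}{3} + \frac{163 E}{3}$)
$\sqrt{m{\left(b{\left(1 \right)},\left(-3\right) 2 - 5 \right)} + 17489} = \sqrt{\left(\frac{52 \cdot 1^{2}}{3} + \frac{163 \left(\left(-3\right) 2 - 5\right)}{3}\right) + 17489} = \sqrt{\left(\frac{52}{3} \cdot 1 + \frac{163 \left(-6 - 5\right)}{3}\right) + 17489} = \sqrt{\left(\frac{52}{3} + \frac{163}{3} \left(-11\right)\right) + 17489} = \sqrt{\left(\frac{52}{3} - \frac{1793}{3}\right) + 17489} = \sqrt{- \frac{1741}{3} + 17489} = \sqrt{\frac{50726}{3}} = \frac{\sqrt{152178}}{3}$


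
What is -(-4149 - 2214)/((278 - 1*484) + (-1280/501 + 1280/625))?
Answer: -398482875/12932494 ≈ -30.813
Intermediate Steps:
-(-4149 - 2214)/((278 - 1*484) + (-1280/501 + 1280/625)) = -(-6363)/((278 - 484) + (-1280*1/501 + 1280*(1/625))) = -(-6363)/(-206 + (-1280/501 + 256/125)) = -(-6363)/(-206 - 31744/62625) = -(-6363)/(-12932494/62625) = -(-6363)*(-62625)/12932494 = -1*398482875/12932494 = -398482875/12932494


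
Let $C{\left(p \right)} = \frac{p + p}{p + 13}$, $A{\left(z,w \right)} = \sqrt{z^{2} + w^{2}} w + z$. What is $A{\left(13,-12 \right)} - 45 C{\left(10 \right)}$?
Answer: $- \frac{601}{23} - 12 \sqrt{313} \approx -238.43$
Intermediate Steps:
$A{\left(z,w \right)} = z + w \sqrt{w^{2} + z^{2}}$ ($A{\left(z,w \right)} = \sqrt{w^{2} + z^{2}} w + z = w \sqrt{w^{2} + z^{2}} + z = z + w \sqrt{w^{2} + z^{2}}$)
$C{\left(p \right)} = \frac{2 p}{13 + p}$
$A{\left(13,-12 \right)} - 45 C{\left(10 \right)} = \left(13 - 12 \sqrt{\left(-12\right)^{2} + 13^{2}}\right) - 45 \cdot 2 \cdot 10 \frac{1}{13 + 10} = \left(13 - 12 \sqrt{144 + 169}\right) - 45 \cdot 2 \cdot 10 \cdot \frac{1}{23} = \left(13 - 12 \sqrt{313}\right) - 45 \cdot 2 \cdot 10 \cdot \frac{1}{23} = \left(13 - 12 \sqrt{313}\right) - \frac{900}{23} = - \frac{601}{23} - 12 \sqrt{313}$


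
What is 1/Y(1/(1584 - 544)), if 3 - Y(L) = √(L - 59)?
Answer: 1040/23573 + 4*I*√3988335/70719 ≈ 0.044118 + 0.11296*I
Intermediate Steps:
Y(L) = 3 - √(-59 + L) (Y(L) = 3 - √(L - 59) = 3 - √(-59 + L))
1/Y(1/(1584 - 544)) = 1/(3 - √(-59 + 1/(1584 - 544))) = 1/(3 - √(-59 + 1/1040)) = 1/(3 - √(-61359/1040)) = 1/(3 - I*√3988335/260)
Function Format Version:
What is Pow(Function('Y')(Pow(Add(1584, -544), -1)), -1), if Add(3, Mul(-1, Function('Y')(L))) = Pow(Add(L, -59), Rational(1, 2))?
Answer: Add(Rational(1040, 23573), Mul(Rational(4, 70719), I, Pow(3988335, Rational(1, 2)))) ≈ Add(0.044118, Mul(0.11296, I))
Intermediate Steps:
Function('Y')(L) = Add(3, Mul(-1, Pow(Add(-59, L), Rational(1, 2)))) (Function('Y')(L) = Add(3, Mul(-1, Pow(Add(L, -59), Rational(1, 2)))) = Add(3, Mul(-1, Pow(Add(-59, L), Rational(1, 2)))))
Pow(Function('Y')(Pow(Add(1584, -544), -1)), -1) = Pow(Add(3, Mul(-1, Pow(Add(-59, Pow(Add(1584, -544), -1)), Rational(1, 2)))), -1) = Pow(Add(3, Mul(-1, Pow(Add(-59, Pow(1040, -1)), Rational(1, 2)))), -1) = Pow(Add(3, Mul(-1, Pow(Add(-59, Rational(1, 1040)), Rational(1, 2)))), -1) = Pow(Add(3, Mul(-1, Pow(Rational(-61359, 1040), Rational(1, 2)))), -1) = Pow(Add(3, Mul(-1, Mul(Rational(1, 260), I, Pow(3988335, Rational(1, 2))))), -1) = Pow(Add(3, Mul(Rational(-1, 260), I, Pow(3988335, Rational(1, 2)))), -1)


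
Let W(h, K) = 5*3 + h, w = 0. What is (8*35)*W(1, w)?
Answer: 4480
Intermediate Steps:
W(h, K) = 15 + h
(8*35)*W(1, w) = (8*35)*(15 + 1) = 280*16 = 4480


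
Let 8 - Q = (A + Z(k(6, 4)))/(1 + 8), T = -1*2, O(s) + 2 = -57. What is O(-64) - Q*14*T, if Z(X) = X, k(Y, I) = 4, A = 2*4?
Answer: 383/3 ≈ 127.67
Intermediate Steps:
O(s) = -59 (O(s) = -2 - 57 = -59)
A = 8
T = -2
Q = 20/3 (Q = 8 - (8 + 4)/(1 + 8) = 8 - 12/9 = 8 - 1*4/3 = 8 - 4/3 = 20/3 ≈ 6.6667)
O(-64) - Q*14*T = -59 - (20/3)*14*(-2) = -59 - 280*(-2)/3 = -59 - 1*(-560/3) = -59 + 560/3 = 383/3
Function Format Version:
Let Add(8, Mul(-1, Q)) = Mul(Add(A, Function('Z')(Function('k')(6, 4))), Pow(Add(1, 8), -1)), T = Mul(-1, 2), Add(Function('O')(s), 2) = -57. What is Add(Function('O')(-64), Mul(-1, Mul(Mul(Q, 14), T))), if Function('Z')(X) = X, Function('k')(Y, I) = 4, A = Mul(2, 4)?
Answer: Rational(383, 3) ≈ 127.67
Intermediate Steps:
Function('O')(s) = -59 (Function('O')(s) = Add(-2, -57) = -59)
A = 8
T = -2
Q = Rational(20, 3) (Q = Add(8, Mul(-1, Mul(Add(8, 4), Pow(Add(1, 8), -1)))) = Add(8, Mul(-1, Mul(12, Pow(9, -1)))) = Add(8, Mul(-1, Mul(12, Rational(1, 9)))) = Add(8, Mul(-1, Rational(4, 3))) = Add(8, Rational(-4, 3)) = Rational(20, 3) ≈ 6.6667)
Add(Function('O')(-64), Mul(-1, Mul(Mul(Q, 14), T))) = Add(-59, Mul(-1, Mul(Mul(Rational(20, 3), 14), -2))) = Add(-59, Mul(-1, Mul(Rational(280, 3), -2))) = Add(-59, Mul(-1, Rational(-560, 3))) = Add(-59, Rational(560, 3)) = Rational(383, 3)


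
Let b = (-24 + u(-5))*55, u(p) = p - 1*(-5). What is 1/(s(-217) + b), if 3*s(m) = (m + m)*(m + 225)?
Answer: -3/7432 ≈ -0.00040366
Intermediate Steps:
u(p) = 5 + p (u(p) = p + 5 = 5 + p)
s(m) = 2*m*(225 + m)/3 (s(m) = ((m + m)*(m + 225))/3 = ((2*m)*(225 + m))/3 = (2*m*(225 + m))/3 = 2*m*(225 + m)/3)
b = -1320 (b = (-24 + (5 - 5))*55 = (-24 + 0)*55 = -24*55 = -1320)
1/(s(-217) + b) = 1/((⅔)*(-217)*(225 - 217) - 1320) = 1/((⅔)*(-217)*8 - 1320) = 1/(-3472/3 - 1320) = 1/(-7432/3) = -3/7432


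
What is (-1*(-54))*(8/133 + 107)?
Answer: 768906/133 ≈ 5781.3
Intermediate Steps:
(-1*(-54))*(8/133 + 107) = 54*(8*(1/133) + 107) = 54*(8/133 + 107) = 54*(14239/133) = 768906/133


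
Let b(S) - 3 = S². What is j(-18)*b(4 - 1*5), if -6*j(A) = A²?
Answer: -216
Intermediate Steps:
j(A) = -A²/6
b(S) = 3 + S²
j(-18)*b(4 - 1*5) = (-⅙*(-18)²)*(3 + (4 - 1*5)²) = (-⅙*324)*(3 + (4 - 5)²) = -54*(3 + (-1)²) = -54*(3 + 1) = -54*4 = -216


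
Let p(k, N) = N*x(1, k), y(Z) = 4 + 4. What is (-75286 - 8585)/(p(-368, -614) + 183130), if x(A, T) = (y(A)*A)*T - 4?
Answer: -83871/1993202 ≈ -0.042078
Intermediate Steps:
y(Z) = 8
x(A, T) = -4 + 8*A*T (x(A, T) = (8*A)*T - 4 = 8*A*T - 4 = -4 + 8*A*T)
p(k, N) = N*(-4 + 8*k) (p(k, N) = N*(-4 + 8*1*k) = N*(-4 + 8*k))
(-75286 - 8585)/(p(-368, -614) + 183130) = (-75286 - 8585)/(4*(-614)*(-1 + 2*(-368)) + 183130) = -83871/(4*(-614)*(-1 - 736) + 183130) = -83871/(4*(-614)*(-737) + 183130) = -83871/(1810072 + 183130) = -83871/1993202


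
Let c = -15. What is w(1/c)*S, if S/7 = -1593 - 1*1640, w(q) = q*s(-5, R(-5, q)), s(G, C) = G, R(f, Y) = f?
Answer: -22631/3 ≈ -7543.7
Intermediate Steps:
w(q) = -5*q (w(q) = q*(-5) = -5*q)
S = -22631 (S = 7*(-1593 - 1*1640) = 7*(-1593 - 1640) = 7*(-3233) = -22631)
w(1/c)*S = -5/(-15)*(-22631) = -5*(-1/15)*(-22631) = (⅓)*(-22631) = -22631/3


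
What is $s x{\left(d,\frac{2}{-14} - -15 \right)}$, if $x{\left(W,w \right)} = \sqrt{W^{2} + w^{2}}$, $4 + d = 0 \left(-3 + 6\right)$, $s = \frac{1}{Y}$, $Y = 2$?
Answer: $\frac{10 \sqrt{29}}{7} \approx 7.6931$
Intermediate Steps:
$s = \frac{1}{2} \approx 0.5$
$d = -4$ ($d = -4 + 0 \left(-3 + 6\right) = -4 + 0 \cdot 3 = -4 + 0 = -4$)
$s x{\left(d,\frac{2}{-14} - -15 \right)} = \frac{\sqrt{\left(-4\right)^{2} + \left(\frac{2}{-14} - -15\right)^{2}}}{2} = \frac{\sqrt{16 + \left(2 \left(- \frac{1}{14}\right) + 15\right)^{2}}}{2} = \frac{\sqrt{16 + \left(- \frac{1}{7} + 15\right)^{2}}}{2} = \frac{\sqrt{16 + \left(\frac{104}{7}\right)^{2}}}{2} = \frac{\sqrt{16 + \frac{10816}{49}}}{2} = \frac{\sqrt{\frac{11600}{49}}}{2} = \frac{\frac{20}{7} \sqrt{29}}{2} = \frac{10 \sqrt{29}}{7}$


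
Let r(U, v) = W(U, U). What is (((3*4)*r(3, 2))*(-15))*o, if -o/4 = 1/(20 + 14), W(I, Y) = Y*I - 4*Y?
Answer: -1080/17 ≈ -63.529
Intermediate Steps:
W(I, Y) = -4*Y + I*Y (W(I, Y) = I*Y - 4*Y = -4*Y + I*Y)
r(U, v) = U*(-4 + U)
o = -2/17 (o = -4/(20 + 14) = -4/34 = -4*1/34 = -2/17 ≈ -0.11765)
(((3*4)*r(3, 2))*(-15))*o = (((3*4)*(3*(-4 + 3)))*(-15))*(-2/17) = ((12*(3*(-1)))*(-15))*(-2/17) = ((12*(-3))*(-15))*(-2/17) = -36*(-15)*(-2/17) = 540*(-2/17) = -1080/17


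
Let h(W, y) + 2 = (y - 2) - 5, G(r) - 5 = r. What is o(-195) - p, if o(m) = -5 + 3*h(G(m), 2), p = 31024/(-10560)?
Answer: -15221/660 ≈ -23.062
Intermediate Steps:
G(r) = 5 + r
p = -1939/660 (p = 31024*(-1/10560) = -1939/660 ≈ -2.9379)
h(W, y) = -9 + y (h(W, y) = -2 + ((y - 2) - 5) = -2 + ((-2 + y) - 5) = -2 + (-7 + y) = -9 + y)
o(m) = -26 (o(m) = -5 + 3*(-9 + 2) = -5 + 3*(-7) = -5 - 21 = -26)
o(-195) - p = -26 - 1*(-1939/660) = -26 + 1939/660 = -15221/660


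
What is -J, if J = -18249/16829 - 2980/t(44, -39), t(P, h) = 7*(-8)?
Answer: -12282119/235606 ≈ -52.130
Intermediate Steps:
t(P, h) = -56
J = 12282119/235606 (J = -18249/16829 - 2980/(-56) = -18249*1/16829 - 2980*(-1/56) = -18249/16829 + 745/14 = 12282119/235606 ≈ 52.130)
-J = -1*12282119/235606 = -12282119/235606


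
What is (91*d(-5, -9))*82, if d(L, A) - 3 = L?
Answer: -14924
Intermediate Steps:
d(L, A) = 3 + L
(91*d(-5, -9))*82 = (91*(3 - 5))*82 = (91*(-2))*82 = -182*82 = -14924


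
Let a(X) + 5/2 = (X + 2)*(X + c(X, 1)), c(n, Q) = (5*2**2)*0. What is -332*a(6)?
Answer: -15106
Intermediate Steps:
c(n, Q) = 0 (c(n, Q) = (5*4)*0 = 20*0 = 0)
a(X) = -5/2 + X*(2 + X) (a(X) = -5/2 + (X + 2)*(X + 0) = -5/2 + (2 + X)*X = -5/2 + X*(2 + X))
-332*a(6) = -332*(-5/2 + 6**2 + 2*6) = -332*(-5/2 + 36 + 12) = -332*91/2 = -15106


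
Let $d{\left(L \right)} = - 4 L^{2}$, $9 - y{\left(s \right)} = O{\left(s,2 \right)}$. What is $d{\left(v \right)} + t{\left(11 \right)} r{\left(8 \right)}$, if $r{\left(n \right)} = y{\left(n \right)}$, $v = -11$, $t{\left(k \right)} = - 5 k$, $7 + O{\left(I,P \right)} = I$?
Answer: $-924$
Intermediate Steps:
$O{\left(I,P \right)} = -7 + I$
$y{\left(s \right)} = 16 - s$ ($y{\left(s \right)} = 9 - \left(-7 + s\right) = 16 - s$)
$r{\left(n \right)} = 16 - n$
$d{\left(v \right)} + t{\left(11 \right)} r{\left(8 \right)} = - 4 \left(-11\right)^{2} + \left(-5\right) 11 \left(16 - 8\right) = \left(-4\right) 121 - 55 \left(16 - 8\right) = -484 - 440 = -924$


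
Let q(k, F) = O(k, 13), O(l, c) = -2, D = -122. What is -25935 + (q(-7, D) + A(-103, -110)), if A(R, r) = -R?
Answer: -25834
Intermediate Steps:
q(k, F) = -2
-25935 + (q(-7, D) + A(-103, -110)) = -25935 + (-2 - 1*(-103)) = -25935 + (-2 + 103) = -25935 + 101 = -25834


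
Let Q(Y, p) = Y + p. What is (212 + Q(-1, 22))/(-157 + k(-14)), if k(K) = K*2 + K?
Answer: -233/199 ≈ -1.1709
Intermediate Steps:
k(K) = 3*K (k(K) = 2*K + K = 3*K)
(212 + Q(-1, 22))/(-157 + k(-14)) = (212 + (-1 + 22))/(-157 + 3*(-14)) = (212 + 21)/(-157 - 42) = 233/(-199) = 233*(-1/199) = -233/199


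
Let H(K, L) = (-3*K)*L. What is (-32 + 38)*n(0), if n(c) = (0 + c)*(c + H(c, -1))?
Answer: 0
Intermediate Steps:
H(K, L) = -3*K*L
n(c) = 4*c² (n(c) = (0 + c)*(c - 3*c*(-1)) = c*(c + 3*c) = c*(4*c) = 4*c²)
(-32 + 38)*n(0) = (-32 + 38)*(4*0²) = 6*(4*0) = 6*0 = 0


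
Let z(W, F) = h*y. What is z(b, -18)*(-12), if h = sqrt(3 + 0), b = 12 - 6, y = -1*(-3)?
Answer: -36*sqrt(3) ≈ -62.354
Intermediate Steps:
y = 3
b = 6
h = sqrt(3) ≈ 1.7320
z(W, F) = 3*sqrt(3) (z(W, F) = sqrt(3)*3 = 3*sqrt(3))
z(b, -18)*(-12) = (3*sqrt(3))*(-12) = -36*sqrt(3)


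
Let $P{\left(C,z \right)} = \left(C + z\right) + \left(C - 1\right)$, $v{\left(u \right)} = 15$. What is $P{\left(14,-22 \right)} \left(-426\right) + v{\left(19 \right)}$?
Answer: $-2115$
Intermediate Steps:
$P{\left(C,z \right)} = -1 + z + 2 C$ ($P{\left(C,z \right)} = \left(C + z\right) + \left(C - 1\right) = \left(C + z\right) + \left(-1 + C\right) = -1 + z + 2 C$)
$P{\left(14,-22 \right)} \left(-426\right) + v{\left(19 \right)} = \left(-1 - 22 + 2 \cdot 14\right) \left(-426\right) + 15 = \left(-1 - 22 + 28\right) \left(-426\right) + 15 = 5 \left(-426\right) + 15 = -2130 + 15 = -2115$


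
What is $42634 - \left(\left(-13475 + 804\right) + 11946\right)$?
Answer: $43359$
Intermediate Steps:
$42634 - \left(\left(-13475 + 804\right) + 11946\right) = 42634 - \left(-12671 + 11946\right) = 42634 - -725 = 42634 + 725 = 43359$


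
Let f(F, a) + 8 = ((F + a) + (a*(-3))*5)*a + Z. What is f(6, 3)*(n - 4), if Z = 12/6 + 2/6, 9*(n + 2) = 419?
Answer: -124465/27 ≈ -4609.8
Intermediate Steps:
n = 401/9 (n = -2 + (⅑)*419 = -2 + 419/9 = 401/9 ≈ 44.556)
Z = 7/3 (Z = 12*(⅙) + 2*(⅙) = 2 + ⅓ = 7/3 ≈ 2.3333)
f(F, a) = -17/3 + a*(F - 14*a) (f(F, a) = -8 + (((F + a) + (a*(-3))*5)*a + 7/3) = -8 + (((F + a) - 3*a*5)*a + 7/3) = -8 + (((F + a) - 15*a)*a + 7/3) = -8 + ((F - 14*a)*a + 7/3) = -8 + (a*(F - 14*a) + 7/3) = -8 + (7/3 + a*(F - 14*a)) = -17/3 + a*(F - 14*a))
f(6, 3)*(n - 4) = (-17/3 - 14*3² + 6*3)*(401/9 - 4) = (-17/3 - 14*9 + 18)*(365/9) = (-17/3 - 126 + 18)*(365/9) = -341/3*365/9 = -124465/27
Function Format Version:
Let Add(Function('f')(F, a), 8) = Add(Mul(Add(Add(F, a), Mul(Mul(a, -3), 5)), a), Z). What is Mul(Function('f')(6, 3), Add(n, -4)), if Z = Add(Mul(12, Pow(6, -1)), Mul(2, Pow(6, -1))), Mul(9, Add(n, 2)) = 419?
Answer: Rational(-124465, 27) ≈ -4609.8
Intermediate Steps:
n = Rational(401, 9) (n = Add(-2, Mul(Rational(1, 9), 419)) = Add(-2, Rational(419, 9)) = Rational(401, 9) ≈ 44.556)
Z = Rational(7, 3) (Z = Add(Mul(12, Rational(1, 6)), Mul(2, Rational(1, 6))) = Add(2, Rational(1, 3)) = Rational(7, 3) ≈ 2.3333)
Function('f')(F, a) = Add(Rational(-17, 3), Mul(a, Add(F, Mul(-14, a)))) (Function('f')(F, a) = Add(-8, Add(Mul(Add(Add(F, a), Mul(Mul(a, -3), 5)), a), Rational(7, 3))) = Add(-8, Add(Mul(Add(Add(F, a), Mul(Mul(-3, a), 5)), a), Rational(7, 3))) = Add(-8, Add(Mul(Add(Add(F, a), Mul(-15, a)), a), Rational(7, 3))) = Add(-8, Add(Mul(Add(F, Mul(-14, a)), a), Rational(7, 3))) = Add(-8, Add(Mul(a, Add(F, Mul(-14, a))), Rational(7, 3))) = Add(-8, Add(Rational(7, 3), Mul(a, Add(F, Mul(-14, a))))) = Add(Rational(-17, 3), Mul(a, Add(F, Mul(-14, a)))))
Mul(Function('f')(6, 3), Add(n, -4)) = Mul(Add(Rational(-17, 3), Mul(-14, Pow(3, 2)), Mul(6, 3)), Add(Rational(401, 9), -4)) = Mul(Add(Rational(-17, 3), Mul(-14, 9), 18), Rational(365, 9)) = Mul(Add(Rational(-17, 3), -126, 18), Rational(365, 9)) = Mul(Rational(-341, 3), Rational(365, 9)) = Rational(-124465, 27)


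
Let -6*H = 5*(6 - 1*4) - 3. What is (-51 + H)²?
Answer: 97969/36 ≈ 2721.4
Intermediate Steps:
H = -7/6 (H = -(5*(6 - 1*4) - 3)/6 = -(5*(6 - 4) - 3)/6 = -(5*2 - 3)/6 = -(10 - 3)/6 = -⅙*7 = -7/6 ≈ -1.1667)
(-51 + H)² = (-51 - 7/6)² = (-313/6)² = 97969/36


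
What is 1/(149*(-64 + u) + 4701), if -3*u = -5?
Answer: -3/13760 ≈ -0.00021802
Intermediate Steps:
u = 5/3 (u = -⅓*(-5) = 5/3 ≈ 1.6667)
1/(149*(-64 + u) + 4701) = 1/(149*(-64 + 5/3) + 4701) = 1/(149*(-187/3) + 4701) = 1/(-27863/3 + 4701) = 1/(-13760/3) = -3/13760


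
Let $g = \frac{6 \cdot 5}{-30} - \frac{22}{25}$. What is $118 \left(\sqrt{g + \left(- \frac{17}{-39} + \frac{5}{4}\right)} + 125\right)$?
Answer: $14750 + \frac{59 i \sqrt{29523}}{195} \approx 14750.0 + 51.987 i$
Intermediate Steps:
$g = - \frac{47}{25}$ ($g = 30 \left(- \frac{1}{30}\right) - \frac{22}{25} = -1 - \frac{22}{25} = - \frac{47}{25} \approx -1.88$)
$118 \left(\sqrt{g + \left(- \frac{17}{-39} + \frac{5}{4}\right)} + 125\right) = 118 \left(\sqrt{- \frac{47}{25} + \left(- \frac{17}{-39} + \frac{5}{4}\right)} + 125\right) = 118 \left(\sqrt{- \frac{47}{25} + \left(\left(-17\right) \left(- \frac{1}{39}\right) + 5 \cdot \frac{1}{4}\right)} + 125\right) = 118 \left(\sqrt{- \frac{47}{25} + \left(\frac{17}{39} + \frac{5}{4}\right)} + 125\right) = 118 \left(\sqrt{- \frac{47}{25} + \frac{263}{156}} + 125\right) = 118 \left(\sqrt{- \frac{757}{3900}} + 125\right) = 118 \left(\frac{i \sqrt{29523}}{390} + 125\right) = 118 \left(125 + \frac{i \sqrt{29523}}{390}\right) = 14750 + \frac{59 i \sqrt{29523}}{195}$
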